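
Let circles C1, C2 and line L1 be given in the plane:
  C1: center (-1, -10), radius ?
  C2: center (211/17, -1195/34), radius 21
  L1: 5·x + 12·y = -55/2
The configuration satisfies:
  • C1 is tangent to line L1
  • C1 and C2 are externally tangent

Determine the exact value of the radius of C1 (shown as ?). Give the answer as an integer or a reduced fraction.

15/2

1. [C1‖L1]  r_C1² − 225/4 = 0  ⇒  r_C1 = 15/2 (r>0 drops 1)
2. [ext C1·C2]  r_C1² + 42r_C1 − 1485/4 = 0  ⇒  r_C1 = 15/2 (r>0 drops 1)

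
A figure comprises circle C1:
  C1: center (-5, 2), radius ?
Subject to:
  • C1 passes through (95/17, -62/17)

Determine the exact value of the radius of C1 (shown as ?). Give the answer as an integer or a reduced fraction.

12

1. [C1∋P]  r_C1² − 144 = 0  ⇒  r_C1 = 12 (r>0 drops 1)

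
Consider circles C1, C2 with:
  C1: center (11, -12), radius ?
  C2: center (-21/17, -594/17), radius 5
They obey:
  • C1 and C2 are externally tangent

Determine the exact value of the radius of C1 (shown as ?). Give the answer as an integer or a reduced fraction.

1. [ext C1·C2]  r_C1² + 10r_C1 − 651 = 0  ⇒  r_C1 = 21 (r>0 drops 1)

21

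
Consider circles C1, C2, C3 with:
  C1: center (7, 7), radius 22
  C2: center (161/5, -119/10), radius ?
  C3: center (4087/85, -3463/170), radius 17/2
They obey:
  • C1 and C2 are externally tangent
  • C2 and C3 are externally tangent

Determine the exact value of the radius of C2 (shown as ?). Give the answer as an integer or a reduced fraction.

19/2

1. [ext C1·C2]  r_C2² + 44r_C2 − 2033/4 = 0  ⇒  r_C2 = 19/2 (r>0 drops 1)
2. [ext C2·C3]  r_C2² + 17r_C2 − 1007/4 = 0  ⇒  r_C2 = 19/2 (r>0 drops 1)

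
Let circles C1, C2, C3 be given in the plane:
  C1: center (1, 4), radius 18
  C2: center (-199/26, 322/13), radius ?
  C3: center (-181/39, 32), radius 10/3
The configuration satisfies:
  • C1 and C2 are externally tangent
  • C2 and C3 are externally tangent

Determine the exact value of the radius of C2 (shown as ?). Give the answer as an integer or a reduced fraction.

9/2

1. [ext C1·C2]  r_C2² + 36r_C2 − 729/4 = 0  ⇒  r_C2 = 9/2 (r>0 drops 1)
2. [ext C2·C3]  r_C2² + (20/3)r_C2 − 201/4 = 0  ⇒  r_C2 = 9/2 (r>0 drops 1)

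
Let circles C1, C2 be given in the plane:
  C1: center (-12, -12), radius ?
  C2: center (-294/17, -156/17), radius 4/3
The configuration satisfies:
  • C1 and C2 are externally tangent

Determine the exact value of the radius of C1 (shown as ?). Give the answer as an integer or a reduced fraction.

1. [ext C1·C2]  r_C1² + (8/3)r_C1 − 308/9 = 0  ⇒  r_C1 = 14/3 (r>0 drops 1)

14/3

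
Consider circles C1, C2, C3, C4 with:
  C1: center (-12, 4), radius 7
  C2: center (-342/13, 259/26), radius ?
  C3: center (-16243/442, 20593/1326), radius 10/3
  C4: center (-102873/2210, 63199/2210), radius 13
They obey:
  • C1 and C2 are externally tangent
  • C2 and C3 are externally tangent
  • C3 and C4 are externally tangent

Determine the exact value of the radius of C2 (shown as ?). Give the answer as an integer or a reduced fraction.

1. [ext C1·C2]  r_C2² + 14r_C2 − 765/4 = 0  ⇒  r_C2 = 17/2 (r>0 drops 1)
2. [ext C2·C3]  r_C2² + (20/3)r_C2 − 1547/12 = 0  ⇒  r_C2 = 17/2 (r>0 drops 1)

17/2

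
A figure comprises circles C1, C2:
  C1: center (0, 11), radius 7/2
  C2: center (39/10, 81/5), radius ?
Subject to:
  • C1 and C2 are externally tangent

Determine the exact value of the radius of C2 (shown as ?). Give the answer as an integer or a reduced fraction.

3

1. [ext C1·C2]  r_C2² + 7r_C2 − 30 = 0  ⇒  r_C2 = 3 (r>0 drops 1)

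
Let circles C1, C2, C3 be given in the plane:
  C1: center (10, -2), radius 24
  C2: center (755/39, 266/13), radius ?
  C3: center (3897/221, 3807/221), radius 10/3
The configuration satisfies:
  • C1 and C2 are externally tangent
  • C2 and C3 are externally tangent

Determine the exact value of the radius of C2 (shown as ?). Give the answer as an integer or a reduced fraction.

1/3

1. [ext C1·C2]  r_C2² + 48r_C2 − 145/9 = 0  ⇒  r_C2 = 1/3 (r>0 drops 1)
2. [ext C2·C3]  r_C2² + (20/3)r_C2 − 7/3 = 0  ⇒  r_C2 = 1/3 (r>0 drops 1)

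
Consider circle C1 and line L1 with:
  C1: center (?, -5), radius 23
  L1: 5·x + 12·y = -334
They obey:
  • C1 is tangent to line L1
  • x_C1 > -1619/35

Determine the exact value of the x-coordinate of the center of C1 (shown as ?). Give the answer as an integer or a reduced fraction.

1. [C1‖L1]  x_C1² + (548/5)x_C1 − 573 = 0  ⇒  x_C1 = -573/5 or 5
2. given x_C1 > -1619/35: keep 5

5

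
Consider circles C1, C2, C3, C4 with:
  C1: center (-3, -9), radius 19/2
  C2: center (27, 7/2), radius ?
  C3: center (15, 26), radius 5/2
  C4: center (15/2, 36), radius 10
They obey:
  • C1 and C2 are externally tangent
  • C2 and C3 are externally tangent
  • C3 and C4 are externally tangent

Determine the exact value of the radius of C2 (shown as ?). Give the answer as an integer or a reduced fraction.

23

1. [ext C1·C2]  r_C2² + 19r_C2 − 966 = 0  ⇒  r_C2 = 23 (r>0 drops 1)
2. [ext C2·C3]  r_C2² + 5r_C2 − 644 = 0  ⇒  r_C2 = 23 (r>0 drops 1)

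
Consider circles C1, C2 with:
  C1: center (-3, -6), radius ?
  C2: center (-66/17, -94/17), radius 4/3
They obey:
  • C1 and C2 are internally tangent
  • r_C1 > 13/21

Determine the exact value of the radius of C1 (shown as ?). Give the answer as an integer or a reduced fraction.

1. [int C1,C2]  r_C1² − (8/3)r_C1 + 7/9 = 0  ⇒  r_C1 = 1/3 or 7/3
2. given r_C1 > 13/21: keep 7/3

7/3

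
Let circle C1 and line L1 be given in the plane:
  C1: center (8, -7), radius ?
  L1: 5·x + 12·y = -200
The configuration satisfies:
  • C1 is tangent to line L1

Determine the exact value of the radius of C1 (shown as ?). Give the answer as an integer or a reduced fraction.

1. [C1‖L1]  r_C1² − 144 = 0  ⇒  r_C1 = 12 (r>0 drops 1)

12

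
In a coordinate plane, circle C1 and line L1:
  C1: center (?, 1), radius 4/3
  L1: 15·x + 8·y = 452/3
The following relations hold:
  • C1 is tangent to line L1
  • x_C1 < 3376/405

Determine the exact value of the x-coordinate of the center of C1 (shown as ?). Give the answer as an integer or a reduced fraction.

1. [C1‖L1]  x_C1² − (856/45)x_C1 + 3968/45 = 0  ⇒  x_C1 = 8 or 496/45
2. given x_C1 < 3376/405: keep 8

8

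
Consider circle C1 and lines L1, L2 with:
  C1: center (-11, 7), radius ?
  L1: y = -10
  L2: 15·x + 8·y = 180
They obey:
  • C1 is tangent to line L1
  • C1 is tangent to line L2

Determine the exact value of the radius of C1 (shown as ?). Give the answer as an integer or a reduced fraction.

1. [C1‖L1]  r_C1² − 289 = 0  ⇒  r_C1 = 17 (r>0 drops 1)
2. [C1‖L2]  r_C1² − 289 = 0  ⇒  r_C1 = 17 (r>0 drops 1)

17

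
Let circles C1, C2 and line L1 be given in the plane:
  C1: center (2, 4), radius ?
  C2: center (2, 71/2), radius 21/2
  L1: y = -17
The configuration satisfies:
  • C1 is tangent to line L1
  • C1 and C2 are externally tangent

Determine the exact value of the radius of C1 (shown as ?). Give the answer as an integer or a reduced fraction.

21

1. [C1‖L1]  r_C1² − 441 = 0  ⇒  r_C1 = 21 (r>0 drops 1)
2. [ext C1·C2]  r_C1² + 21r_C1 − 882 = 0  ⇒  r_C1 = 21 (r>0 drops 1)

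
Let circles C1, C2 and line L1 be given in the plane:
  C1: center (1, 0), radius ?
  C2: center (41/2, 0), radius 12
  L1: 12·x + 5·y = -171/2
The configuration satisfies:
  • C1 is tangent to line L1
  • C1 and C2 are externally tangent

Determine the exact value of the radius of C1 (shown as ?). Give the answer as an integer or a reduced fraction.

15/2

1. [C1‖L1]  r_C1² − 225/4 = 0  ⇒  r_C1 = 15/2 (r>0 drops 1)
2. [ext C1·C2]  r_C1² + 24r_C1 − 945/4 = 0  ⇒  r_C1 = 15/2 (r>0 drops 1)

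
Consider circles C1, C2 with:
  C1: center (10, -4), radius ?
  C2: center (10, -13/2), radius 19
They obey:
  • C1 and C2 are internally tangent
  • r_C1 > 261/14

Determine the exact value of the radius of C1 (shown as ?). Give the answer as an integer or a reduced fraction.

43/2

1. [int C1,C2]  r_C1² − 38r_C1 + 1419/4 = 0  ⇒  r_C1 = 33/2 or 43/2
2. given r_C1 > 261/14: keep 43/2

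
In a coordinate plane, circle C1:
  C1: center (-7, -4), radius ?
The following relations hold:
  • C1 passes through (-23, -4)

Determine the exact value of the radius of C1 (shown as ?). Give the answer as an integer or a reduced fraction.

1. [C1∋P]  r_C1² − 256 = 0  ⇒  r_C1 = 16 (r>0 drops 1)

16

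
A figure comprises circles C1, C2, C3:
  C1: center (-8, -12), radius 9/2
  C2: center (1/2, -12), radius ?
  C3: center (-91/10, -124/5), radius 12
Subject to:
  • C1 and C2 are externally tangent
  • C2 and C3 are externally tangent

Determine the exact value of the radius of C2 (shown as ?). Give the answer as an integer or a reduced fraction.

1. [ext C1·C2]  r_C2² + 9r_C2 − 52 = 0  ⇒  r_C2 = 4 (r>0 drops 1)
2. [ext C2·C3]  r_C2² + 24r_C2 − 112 = 0  ⇒  r_C2 = 4 (r>0 drops 1)

4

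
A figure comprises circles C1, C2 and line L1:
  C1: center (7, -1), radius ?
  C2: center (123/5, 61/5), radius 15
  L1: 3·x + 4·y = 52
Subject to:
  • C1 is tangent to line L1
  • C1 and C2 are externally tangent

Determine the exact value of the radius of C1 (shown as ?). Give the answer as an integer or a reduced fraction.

1. [C1‖L1]  r_C1² − 49 = 0  ⇒  r_C1 = 7 (r>0 drops 1)
2. [ext C1·C2]  r_C1² + 30r_C1 − 259 = 0  ⇒  r_C1 = 7 (r>0 drops 1)

7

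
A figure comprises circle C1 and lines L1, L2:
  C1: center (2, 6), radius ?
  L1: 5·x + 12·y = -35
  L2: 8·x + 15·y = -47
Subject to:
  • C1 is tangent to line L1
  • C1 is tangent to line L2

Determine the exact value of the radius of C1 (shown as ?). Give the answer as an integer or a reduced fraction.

1. [C1‖L1]  r_C1² − 81 = 0  ⇒  r_C1 = 9 (r>0 drops 1)
2. [C1‖L2]  r_C1² − 81 = 0  ⇒  r_C1 = 9 (r>0 drops 1)

9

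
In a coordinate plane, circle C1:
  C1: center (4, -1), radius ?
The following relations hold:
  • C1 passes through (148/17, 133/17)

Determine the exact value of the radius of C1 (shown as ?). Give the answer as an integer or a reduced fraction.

1. [C1∋P]  r_C1² − 100 = 0  ⇒  r_C1 = 10 (r>0 drops 1)

10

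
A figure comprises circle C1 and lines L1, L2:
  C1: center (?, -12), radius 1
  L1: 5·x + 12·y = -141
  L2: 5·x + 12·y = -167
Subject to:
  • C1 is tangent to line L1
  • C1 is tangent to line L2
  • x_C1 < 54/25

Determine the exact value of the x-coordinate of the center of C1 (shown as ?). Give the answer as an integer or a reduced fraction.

-2

1. [C1‖L1]  x_C1² − (6/5)x_C1 − 32/5 = 0  ⇒  x_C1 = -2 or 16/5
2. [C1‖L2]  x_C1² + (46/5)x_C1 + 72/5 = 0  ⇒  x_C1 = -36/5 or -2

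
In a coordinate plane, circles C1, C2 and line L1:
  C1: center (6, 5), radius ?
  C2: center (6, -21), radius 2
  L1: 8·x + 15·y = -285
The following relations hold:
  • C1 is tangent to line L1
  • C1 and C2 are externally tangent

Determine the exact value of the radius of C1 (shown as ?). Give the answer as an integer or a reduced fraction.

1. [C1‖L1]  r_C1² − 576 = 0  ⇒  r_C1 = 24 (r>0 drops 1)
2. [ext C1·C2]  r_C1² + 4r_C1 − 672 = 0  ⇒  r_C1 = 24 (r>0 drops 1)

24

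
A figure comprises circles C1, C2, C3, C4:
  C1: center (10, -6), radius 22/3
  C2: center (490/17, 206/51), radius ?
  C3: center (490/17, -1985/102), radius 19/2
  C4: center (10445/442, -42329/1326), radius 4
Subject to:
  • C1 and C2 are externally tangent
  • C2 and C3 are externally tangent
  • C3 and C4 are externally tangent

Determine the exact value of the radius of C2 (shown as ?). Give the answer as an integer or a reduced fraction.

14

1. [ext C1·C2]  r_C2² + (44/3)r_C2 − 1204/3 = 0  ⇒  r_C2 = 14 (r>0 drops 1)
2. [ext C2·C3]  r_C2² + 19r_C2 − 462 = 0  ⇒  r_C2 = 14 (r>0 drops 1)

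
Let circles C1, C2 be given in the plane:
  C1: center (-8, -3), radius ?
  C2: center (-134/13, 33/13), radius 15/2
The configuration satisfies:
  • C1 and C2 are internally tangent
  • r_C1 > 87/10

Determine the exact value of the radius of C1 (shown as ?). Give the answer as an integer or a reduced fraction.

1. [int C1,C2]  r_C1² − 15r_C1 + 81/4 = 0  ⇒  r_C1 = 3/2 or 27/2
2. given r_C1 > 87/10: keep 27/2

27/2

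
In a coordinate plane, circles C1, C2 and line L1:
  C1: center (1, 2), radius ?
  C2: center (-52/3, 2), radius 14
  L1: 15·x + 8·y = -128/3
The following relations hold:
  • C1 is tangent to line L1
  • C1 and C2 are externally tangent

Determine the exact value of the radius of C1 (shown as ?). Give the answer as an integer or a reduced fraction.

13/3

1. [C1‖L1]  r_C1² − 169/9 = 0  ⇒  r_C1 = 13/3 (r>0 drops 1)
2. [ext C1·C2]  r_C1² + 28r_C1 − 1261/9 = 0  ⇒  r_C1 = 13/3 (r>0 drops 1)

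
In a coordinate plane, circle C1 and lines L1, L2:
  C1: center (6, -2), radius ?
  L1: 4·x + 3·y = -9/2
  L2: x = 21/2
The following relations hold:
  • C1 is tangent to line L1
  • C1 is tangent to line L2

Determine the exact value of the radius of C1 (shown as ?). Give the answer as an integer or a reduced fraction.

1. [C1‖L1]  r_C1² − 81/4 = 0  ⇒  r_C1 = 9/2 (r>0 drops 1)
2. [C1‖L2]  r_C1² − 81/4 = 0  ⇒  r_C1 = 9/2 (r>0 drops 1)

9/2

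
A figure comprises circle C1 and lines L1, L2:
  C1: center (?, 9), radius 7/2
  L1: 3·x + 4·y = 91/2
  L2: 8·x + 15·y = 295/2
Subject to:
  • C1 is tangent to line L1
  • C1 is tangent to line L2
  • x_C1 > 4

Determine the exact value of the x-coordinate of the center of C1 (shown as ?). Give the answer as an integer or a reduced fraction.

1. [C1‖L1]  x_C1² − (19/3)x_C1 − 24 = 0  ⇒  x_C1 = -8/3 or 9
2. [C1‖L2]  x_C1² − (25/8)x_C1 − 423/8 = 0  ⇒  x_C1 = -47/8 or 9

9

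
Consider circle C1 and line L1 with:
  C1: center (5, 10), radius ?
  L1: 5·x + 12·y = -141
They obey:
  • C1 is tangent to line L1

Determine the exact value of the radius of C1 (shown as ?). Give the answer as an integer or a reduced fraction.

22

1. [C1‖L1]  r_C1² − 484 = 0  ⇒  r_C1 = 22 (r>0 drops 1)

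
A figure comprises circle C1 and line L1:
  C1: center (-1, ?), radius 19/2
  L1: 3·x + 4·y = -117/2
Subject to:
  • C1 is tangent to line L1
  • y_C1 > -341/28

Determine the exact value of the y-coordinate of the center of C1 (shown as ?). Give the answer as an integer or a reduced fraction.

-2

1. [C1‖L1]  y_C1² + (111/4)y_C1 + 103/2 = 0  ⇒  y_C1 = -103/4 or -2
2. given y_C1 > -341/28: keep -2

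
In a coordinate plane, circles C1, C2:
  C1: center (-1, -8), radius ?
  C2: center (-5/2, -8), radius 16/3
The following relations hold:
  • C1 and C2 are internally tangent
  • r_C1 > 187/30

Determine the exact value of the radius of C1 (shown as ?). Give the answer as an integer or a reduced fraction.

41/6

1. [int C1,C2]  r_C1² − (32/3)r_C1 + 943/36 = 0  ⇒  r_C1 = 23/6 or 41/6
2. given r_C1 > 187/30: keep 41/6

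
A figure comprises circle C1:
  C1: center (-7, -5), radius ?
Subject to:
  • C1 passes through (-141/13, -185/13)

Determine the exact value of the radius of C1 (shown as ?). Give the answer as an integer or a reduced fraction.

1. [C1∋P]  r_C1² − 100 = 0  ⇒  r_C1 = 10 (r>0 drops 1)

10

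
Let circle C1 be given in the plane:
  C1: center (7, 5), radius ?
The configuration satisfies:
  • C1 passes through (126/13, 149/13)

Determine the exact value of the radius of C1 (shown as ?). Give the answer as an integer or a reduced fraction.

7

1. [C1∋P]  r_C1² − 49 = 0  ⇒  r_C1 = 7 (r>0 drops 1)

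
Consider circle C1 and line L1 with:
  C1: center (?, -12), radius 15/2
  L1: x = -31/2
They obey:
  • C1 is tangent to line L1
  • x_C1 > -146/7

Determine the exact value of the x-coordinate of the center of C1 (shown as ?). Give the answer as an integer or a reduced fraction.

-8

1. [C1‖L1]  x_C1² + 31x_C1 + 184 = 0  ⇒  x_C1 = -23 or -8
2. given x_C1 > -146/7: keep -8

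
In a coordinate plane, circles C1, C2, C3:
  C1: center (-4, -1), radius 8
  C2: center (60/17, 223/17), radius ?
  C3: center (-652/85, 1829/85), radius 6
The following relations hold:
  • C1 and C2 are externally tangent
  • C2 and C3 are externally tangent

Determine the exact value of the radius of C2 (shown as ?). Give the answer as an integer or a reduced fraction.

1. [ext C1·C2]  r_C2² + 16r_C2 − 192 = 0  ⇒  r_C2 = 8 (r>0 drops 1)
2. [ext C2·C3]  r_C2² + 12r_C2 − 160 = 0  ⇒  r_C2 = 8 (r>0 drops 1)

8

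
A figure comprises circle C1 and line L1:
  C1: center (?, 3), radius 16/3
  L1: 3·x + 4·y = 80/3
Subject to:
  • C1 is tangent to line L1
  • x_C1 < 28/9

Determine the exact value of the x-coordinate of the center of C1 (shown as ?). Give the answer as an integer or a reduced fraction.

-4

1. [C1‖L1]  x_C1² − (88/9)x_C1 − 496/9 = 0  ⇒  x_C1 = -4 or 124/9
2. given x_C1 < 28/9: keep -4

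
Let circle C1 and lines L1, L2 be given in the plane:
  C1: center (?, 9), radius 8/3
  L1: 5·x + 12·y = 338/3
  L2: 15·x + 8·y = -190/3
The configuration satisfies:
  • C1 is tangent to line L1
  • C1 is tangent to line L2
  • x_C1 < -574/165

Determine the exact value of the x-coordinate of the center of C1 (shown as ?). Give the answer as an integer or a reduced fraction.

1. [C1‖L1]  x_C1² − (28/15)x_C1 − 236/5 = 0  ⇒  x_C1 = -6 or 118/15
2. [C1‖L2]  x_C1² + (812/45)x_C1 + 1084/15 = 0  ⇒  x_C1 = -542/45 or -6

-6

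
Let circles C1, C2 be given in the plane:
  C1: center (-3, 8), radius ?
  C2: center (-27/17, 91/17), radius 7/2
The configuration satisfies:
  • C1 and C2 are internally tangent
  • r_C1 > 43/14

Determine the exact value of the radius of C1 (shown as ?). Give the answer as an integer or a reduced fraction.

13/2

1. [int C1,C2]  r_C1² − 7r_C1 + 13/4 = 0  ⇒  r_C1 = 1/2 or 13/2
2. given r_C1 > 43/14: keep 13/2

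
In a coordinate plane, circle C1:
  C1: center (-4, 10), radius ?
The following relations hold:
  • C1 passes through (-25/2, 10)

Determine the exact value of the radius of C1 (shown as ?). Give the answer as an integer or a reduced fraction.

1. [C1∋P]  r_C1² − 289/4 = 0  ⇒  r_C1 = 17/2 (r>0 drops 1)

17/2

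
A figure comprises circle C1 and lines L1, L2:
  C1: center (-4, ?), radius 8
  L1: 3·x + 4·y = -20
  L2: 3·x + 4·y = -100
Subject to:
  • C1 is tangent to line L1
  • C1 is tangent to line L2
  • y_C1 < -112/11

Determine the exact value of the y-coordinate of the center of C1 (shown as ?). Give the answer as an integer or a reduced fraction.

-12

1. [C1‖L1]  y_C1² + 4y_C1 − 96 = 0  ⇒  y_C1 = -12 or 8
2. [C1‖L2]  y_C1² + 44y_C1 + 384 = 0  ⇒  y_C1 = -32 or -12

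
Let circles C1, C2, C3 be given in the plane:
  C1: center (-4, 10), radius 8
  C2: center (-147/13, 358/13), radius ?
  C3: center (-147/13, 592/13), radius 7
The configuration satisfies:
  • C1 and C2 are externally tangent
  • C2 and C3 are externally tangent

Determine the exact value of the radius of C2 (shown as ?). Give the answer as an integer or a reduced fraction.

11

1. [ext C1·C2]  r_C2² + 16r_C2 − 297 = 0  ⇒  r_C2 = 11 (r>0 drops 1)
2. [ext C2·C3]  r_C2² + 14r_C2 − 275 = 0  ⇒  r_C2 = 11 (r>0 drops 1)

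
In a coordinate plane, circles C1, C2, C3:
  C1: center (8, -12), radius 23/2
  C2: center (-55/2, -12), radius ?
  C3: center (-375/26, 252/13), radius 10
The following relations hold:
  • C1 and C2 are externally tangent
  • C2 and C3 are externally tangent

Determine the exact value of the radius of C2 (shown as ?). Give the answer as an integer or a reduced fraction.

24

1. [ext C1·C2]  r_C2² + 23r_C2 − 1128 = 0  ⇒  r_C2 = 24 (r>0 drops 1)
2. [ext C2·C3]  r_C2² + 20r_C2 − 1056 = 0  ⇒  r_C2 = 24 (r>0 drops 1)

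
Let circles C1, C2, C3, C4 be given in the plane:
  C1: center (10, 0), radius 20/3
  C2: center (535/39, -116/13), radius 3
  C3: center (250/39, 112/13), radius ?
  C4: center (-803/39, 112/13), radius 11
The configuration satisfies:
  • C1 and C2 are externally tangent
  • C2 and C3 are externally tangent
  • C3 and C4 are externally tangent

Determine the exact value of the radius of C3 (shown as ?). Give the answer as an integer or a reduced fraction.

16

1. [ext C2·C3]  r_C3² + 6r_C3 − 352 = 0  ⇒  r_C3 = 16 (r>0 drops 1)
2. [ext C3·C4]  r_C3² + 22r_C3 − 608 = 0  ⇒  r_C3 = 16 (r>0 drops 1)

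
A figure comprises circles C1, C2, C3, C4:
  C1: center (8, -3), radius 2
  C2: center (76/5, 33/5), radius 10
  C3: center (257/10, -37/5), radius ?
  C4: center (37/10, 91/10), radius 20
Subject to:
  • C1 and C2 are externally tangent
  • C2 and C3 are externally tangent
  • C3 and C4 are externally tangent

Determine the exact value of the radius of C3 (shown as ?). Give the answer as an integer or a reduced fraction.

1. [ext C2·C3]  r_C3² + 20r_C3 − 825/4 = 0  ⇒  r_C3 = 15/2 (r>0 drops 1)
2. [ext C3·C4]  r_C3² + 40r_C3 − 1425/4 = 0  ⇒  r_C3 = 15/2 (r>0 drops 1)

15/2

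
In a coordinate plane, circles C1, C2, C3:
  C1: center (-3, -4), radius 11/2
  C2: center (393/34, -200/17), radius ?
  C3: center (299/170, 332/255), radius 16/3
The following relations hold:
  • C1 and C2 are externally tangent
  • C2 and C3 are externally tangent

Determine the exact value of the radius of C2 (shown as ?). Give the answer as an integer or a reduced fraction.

11

1. [ext C1·C2]  r_C2² + 11r_C2 − 242 = 0  ⇒  r_C2 = 11 (r>0 drops 1)
2. [ext C2·C3]  r_C2² + (32/3)r_C2 − 715/3 = 0  ⇒  r_C2 = 11 (r>0 drops 1)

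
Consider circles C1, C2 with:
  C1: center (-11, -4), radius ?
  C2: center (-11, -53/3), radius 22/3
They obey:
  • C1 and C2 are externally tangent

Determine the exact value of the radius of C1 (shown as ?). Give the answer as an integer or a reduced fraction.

19/3

1. [ext C1·C2]  r_C1² + (44/3)r_C1 − 133 = 0  ⇒  r_C1 = 19/3 (r>0 drops 1)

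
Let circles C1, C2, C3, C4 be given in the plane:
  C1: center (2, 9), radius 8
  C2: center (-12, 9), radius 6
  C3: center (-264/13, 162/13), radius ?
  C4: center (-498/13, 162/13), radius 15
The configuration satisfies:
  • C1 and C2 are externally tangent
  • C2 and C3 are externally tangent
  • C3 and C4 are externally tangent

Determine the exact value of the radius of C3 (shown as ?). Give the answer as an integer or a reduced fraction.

1. [ext C2·C3]  r_C3² + 12r_C3 − 45 = 0  ⇒  r_C3 = 3 (r>0 drops 1)
2. [ext C3·C4]  r_C3² + 30r_C3 − 99 = 0  ⇒  r_C3 = 3 (r>0 drops 1)

3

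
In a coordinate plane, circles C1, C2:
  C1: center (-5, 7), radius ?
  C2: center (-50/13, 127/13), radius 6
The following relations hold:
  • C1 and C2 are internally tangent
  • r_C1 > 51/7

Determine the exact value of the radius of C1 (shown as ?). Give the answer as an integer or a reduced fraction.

9

1. [int C1,C2]  r_C1² − 12r_C1 + 27 = 0  ⇒  r_C1 = 3 or 9
2. given r_C1 > 51/7: keep 9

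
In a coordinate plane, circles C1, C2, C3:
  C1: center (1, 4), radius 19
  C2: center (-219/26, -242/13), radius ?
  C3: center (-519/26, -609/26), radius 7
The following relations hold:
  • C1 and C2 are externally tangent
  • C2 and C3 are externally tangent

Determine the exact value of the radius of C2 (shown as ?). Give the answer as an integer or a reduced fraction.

1. [ext C1·C2]  r_C2² + 38r_C2 − 957/4 = 0  ⇒  r_C2 = 11/2 (r>0 drops 1)
2. [ext C2·C3]  r_C2² + 14r_C2 − 429/4 = 0  ⇒  r_C2 = 11/2 (r>0 drops 1)

11/2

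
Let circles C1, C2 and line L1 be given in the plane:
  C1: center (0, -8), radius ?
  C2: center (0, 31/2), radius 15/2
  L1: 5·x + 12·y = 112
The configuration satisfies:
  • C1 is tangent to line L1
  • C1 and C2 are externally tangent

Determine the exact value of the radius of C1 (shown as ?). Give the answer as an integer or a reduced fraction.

16

1. [C1‖L1]  r_C1² − 256 = 0  ⇒  r_C1 = 16 (r>0 drops 1)
2. [ext C1·C2]  r_C1² + 15r_C1 − 496 = 0  ⇒  r_C1 = 16 (r>0 drops 1)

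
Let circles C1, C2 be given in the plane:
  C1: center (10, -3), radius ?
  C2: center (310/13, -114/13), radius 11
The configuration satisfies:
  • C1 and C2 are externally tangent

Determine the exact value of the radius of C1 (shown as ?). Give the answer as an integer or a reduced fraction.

1. [ext C1·C2]  r_C1² + 22r_C1 − 104 = 0  ⇒  r_C1 = 4 (r>0 drops 1)

4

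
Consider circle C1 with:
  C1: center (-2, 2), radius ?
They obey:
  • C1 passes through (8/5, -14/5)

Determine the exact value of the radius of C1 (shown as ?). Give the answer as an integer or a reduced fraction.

1. [C1∋P]  r_C1² − 36 = 0  ⇒  r_C1 = 6 (r>0 drops 1)

6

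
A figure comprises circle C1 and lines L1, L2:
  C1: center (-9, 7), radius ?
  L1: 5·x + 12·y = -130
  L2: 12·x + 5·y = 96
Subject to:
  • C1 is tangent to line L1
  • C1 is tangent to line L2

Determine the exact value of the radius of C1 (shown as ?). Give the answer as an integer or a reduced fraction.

1. [C1‖L1]  r_C1² − 169 = 0  ⇒  r_C1 = 13 (r>0 drops 1)
2. [C1‖L2]  r_C1² − 169 = 0  ⇒  r_C1 = 13 (r>0 drops 1)

13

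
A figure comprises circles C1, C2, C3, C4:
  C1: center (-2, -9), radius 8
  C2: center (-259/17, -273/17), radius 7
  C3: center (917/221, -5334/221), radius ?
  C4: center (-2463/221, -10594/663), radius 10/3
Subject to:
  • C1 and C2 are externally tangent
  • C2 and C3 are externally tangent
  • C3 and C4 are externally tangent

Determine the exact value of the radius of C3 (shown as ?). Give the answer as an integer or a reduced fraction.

1. [ext C2·C3]  r_C3² + 14r_C3 − 392 = 0  ⇒  r_C3 = 14 (r>0 drops 1)
2. [ext C3·C4]  r_C3² + (20/3)r_C3 − 868/3 = 0  ⇒  r_C3 = 14 (r>0 drops 1)

14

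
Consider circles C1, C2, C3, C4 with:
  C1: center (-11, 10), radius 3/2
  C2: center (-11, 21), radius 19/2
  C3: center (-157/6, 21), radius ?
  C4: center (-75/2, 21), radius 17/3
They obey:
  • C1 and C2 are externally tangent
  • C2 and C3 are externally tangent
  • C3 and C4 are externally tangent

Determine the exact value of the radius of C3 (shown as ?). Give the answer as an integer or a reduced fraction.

1. [ext C2·C3]  r_C3² + 19r_C3 − 1258/9 = 0  ⇒  r_C3 = 17/3 (r>0 drops 1)
2. [ext C3·C4]  r_C3² + (34/3)r_C3 − 289/3 = 0  ⇒  r_C3 = 17/3 (r>0 drops 1)

17/3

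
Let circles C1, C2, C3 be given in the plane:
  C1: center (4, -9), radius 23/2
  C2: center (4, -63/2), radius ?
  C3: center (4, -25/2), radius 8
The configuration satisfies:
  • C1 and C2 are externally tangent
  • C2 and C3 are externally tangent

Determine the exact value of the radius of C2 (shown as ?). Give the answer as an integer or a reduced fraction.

1. [ext C1·C2]  r_C2² + 23r_C2 − 374 = 0  ⇒  r_C2 = 11 (r>0 drops 1)
2. [ext C2·C3]  r_C2² + 16r_C2 − 297 = 0  ⇒  r_C2 = 11 (r>0 drops 1)

11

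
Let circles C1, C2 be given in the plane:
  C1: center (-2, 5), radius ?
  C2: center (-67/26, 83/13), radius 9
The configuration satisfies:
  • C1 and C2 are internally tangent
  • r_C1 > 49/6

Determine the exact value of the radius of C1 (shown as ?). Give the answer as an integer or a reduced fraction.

21/2

1. [int C1,C2]  r_C1² − 18r_C1 + 315/4 = 0  ⇒  r_C1 = 15/2 or 21/2
2. given r_C1 > 49/6: keep 21/2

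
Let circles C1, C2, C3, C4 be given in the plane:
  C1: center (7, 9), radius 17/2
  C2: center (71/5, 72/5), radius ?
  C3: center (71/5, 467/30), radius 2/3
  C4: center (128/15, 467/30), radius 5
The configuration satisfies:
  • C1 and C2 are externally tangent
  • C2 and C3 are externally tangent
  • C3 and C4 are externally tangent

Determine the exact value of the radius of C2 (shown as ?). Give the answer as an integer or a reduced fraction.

1/2

1. [ext C1·C2]  r_C2² + 17r_C2 − 35/4 = 0  ⇒  r_C2 = 1/2 (r>0 drops 1)
2. [ext C2·C3]  r_C2² + (4/3)r_C2 − 11/12 = 0  ⇒  r_C2 = 1/2 (r>0 drops 1)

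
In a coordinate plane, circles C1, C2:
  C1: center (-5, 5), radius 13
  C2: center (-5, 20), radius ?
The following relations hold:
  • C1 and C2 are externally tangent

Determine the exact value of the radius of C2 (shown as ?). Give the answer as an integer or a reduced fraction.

1. [ext C1·C2]  r_C2² + 26r_C2 − 56 = 0  ⇒  r_C2 = 2 (r>0 drops 1)

2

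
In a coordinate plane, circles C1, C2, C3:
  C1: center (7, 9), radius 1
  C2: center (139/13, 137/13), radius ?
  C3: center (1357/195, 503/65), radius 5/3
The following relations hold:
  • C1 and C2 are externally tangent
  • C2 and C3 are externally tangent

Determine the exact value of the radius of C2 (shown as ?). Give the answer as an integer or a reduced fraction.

3

1. [ext C1·C2]  r_C2² + 2r_C2 − 15 = 0  ⇒  r_C2 = 3 (r>0 drops 1)
2. [ext C2·C3]  r_C2² + (10/3)r_C2 − 19 = 0  ⇒  r_C2 = 3 (r>0 drops 1)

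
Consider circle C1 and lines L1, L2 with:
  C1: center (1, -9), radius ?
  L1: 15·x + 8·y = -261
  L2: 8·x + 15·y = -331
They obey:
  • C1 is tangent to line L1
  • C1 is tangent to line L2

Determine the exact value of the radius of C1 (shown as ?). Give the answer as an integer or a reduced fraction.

1. [C1‖L1]  r_C1² − 144 = 0  ⇒  r_C1 = 12 (r>0 drops 1)
2. [C1‖L2]  r_C1² − 144 = 0  ⇒  r_C1 = 12 (r>0 drops 1)

12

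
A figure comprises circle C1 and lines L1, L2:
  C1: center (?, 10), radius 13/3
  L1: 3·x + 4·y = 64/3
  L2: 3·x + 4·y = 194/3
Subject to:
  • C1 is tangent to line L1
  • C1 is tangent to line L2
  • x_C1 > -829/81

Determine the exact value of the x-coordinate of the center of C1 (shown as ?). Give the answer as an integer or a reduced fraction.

1

1. [C1‖L1]  x_C1² + (112/9)x_C1 − 121/9 = 0  ⇒  x_C1 = -121/9 or 1
2. [C1‖L2]  x_C1² − (148/9)x_C1 + 139/9 = 0  ⇒  x_C1 = 1 or 139/9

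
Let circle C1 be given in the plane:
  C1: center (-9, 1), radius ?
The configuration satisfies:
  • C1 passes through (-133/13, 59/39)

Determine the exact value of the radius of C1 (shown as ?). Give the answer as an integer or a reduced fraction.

4/3

1. [C1∋P]  r_C1² − 16/9 = 0  ⇒  r_C1 = 4/3 (r>0 drops 1)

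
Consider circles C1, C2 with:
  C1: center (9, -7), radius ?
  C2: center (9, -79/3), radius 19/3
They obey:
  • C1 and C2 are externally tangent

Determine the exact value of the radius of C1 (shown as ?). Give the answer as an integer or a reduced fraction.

1. [ext C1·C2]  r_C1² + (38/3)r_C1 − 1001/3 = 0  ⇒  r_C1 = 13 (r>0 drops 1)

13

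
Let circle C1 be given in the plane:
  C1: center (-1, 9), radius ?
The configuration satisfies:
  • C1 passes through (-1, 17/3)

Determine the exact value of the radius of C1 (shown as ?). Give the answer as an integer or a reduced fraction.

10/3

1. [C1∋P]  r_C1² − 100/9 = 0  ⇒  r_C1 = 10/3 (r>0 drops 1)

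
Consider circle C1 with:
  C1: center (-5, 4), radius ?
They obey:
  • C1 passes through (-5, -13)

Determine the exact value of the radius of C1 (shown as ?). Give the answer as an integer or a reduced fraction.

17

1. [C1∋P]  r_C1² − 289 = 0  ⇒  r_C1 = 17 (r>0 drops 1)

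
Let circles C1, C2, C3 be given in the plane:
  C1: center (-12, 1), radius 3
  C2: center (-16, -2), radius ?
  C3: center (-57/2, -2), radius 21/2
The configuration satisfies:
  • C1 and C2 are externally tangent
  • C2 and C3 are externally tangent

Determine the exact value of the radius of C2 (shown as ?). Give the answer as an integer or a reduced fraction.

1. [ext C1·C2]  r_C2² + 6r_C2 − 16 = 0  ⇒  r_C2 = 2 (r>0 drops 1)
2. [ext C2·C3]  r_C2² + 21r_C2 − 46 = 0  ⇒  r_C2 = 2 (r>0 drops 1)

2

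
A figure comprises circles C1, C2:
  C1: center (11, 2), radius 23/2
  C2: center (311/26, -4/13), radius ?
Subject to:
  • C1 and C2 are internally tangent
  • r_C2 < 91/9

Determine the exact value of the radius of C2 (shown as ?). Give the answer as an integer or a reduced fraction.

9

1. [int C1,C2]  r_C2² − 23r_C2 + 126 = 0  ⇒  r_C2 = 9 or 14
2. given r_C2 < 91/9: keep 9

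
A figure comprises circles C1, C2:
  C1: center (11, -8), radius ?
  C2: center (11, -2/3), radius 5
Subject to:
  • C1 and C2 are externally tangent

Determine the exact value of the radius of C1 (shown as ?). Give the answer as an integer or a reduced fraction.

7/3

1. [ext C1·C2]  r_C1² + 10r_C1 − 259/9 = 0  ⇒  r_C1 = 7/3 (r>0 drops 1)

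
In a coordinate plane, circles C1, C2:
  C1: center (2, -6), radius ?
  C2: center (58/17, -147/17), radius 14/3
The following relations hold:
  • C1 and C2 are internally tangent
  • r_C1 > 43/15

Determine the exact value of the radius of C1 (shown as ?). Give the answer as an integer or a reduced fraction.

23/3

1. [int C1,C2]  r_C1² − (28/3)r_C1 + 115/9 = 0  ⇒  r_C1 = 5/3 or 23/3
2. given r_C1 > 43/15: keep 23/3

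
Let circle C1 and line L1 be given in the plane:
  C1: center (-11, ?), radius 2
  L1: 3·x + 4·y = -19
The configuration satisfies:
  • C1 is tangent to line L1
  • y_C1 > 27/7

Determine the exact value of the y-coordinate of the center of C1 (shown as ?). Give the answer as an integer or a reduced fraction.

1. [C1‖L1]  y_C1² − 7y_C1 + 6 = 0  ⇒  y_C1 = 1 or 6
2. given y_C1 > 27/7: keep 6

6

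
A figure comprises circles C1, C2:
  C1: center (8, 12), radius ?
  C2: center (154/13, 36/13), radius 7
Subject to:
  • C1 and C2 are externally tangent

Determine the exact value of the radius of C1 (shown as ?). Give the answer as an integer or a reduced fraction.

1. [ext C1·C2]  r_C1² + 14r_C1 − 51 = 0  ⇒  r_C1 = 3 (r>0 drops 1)

3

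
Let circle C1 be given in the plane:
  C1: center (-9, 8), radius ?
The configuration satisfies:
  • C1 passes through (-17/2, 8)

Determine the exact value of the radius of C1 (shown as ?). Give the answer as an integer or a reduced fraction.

1. [C1∋P]  r_C1² − 1/4 = 0  ⇒  r_C1 = 1/2 (r>0 drops 1)

1/2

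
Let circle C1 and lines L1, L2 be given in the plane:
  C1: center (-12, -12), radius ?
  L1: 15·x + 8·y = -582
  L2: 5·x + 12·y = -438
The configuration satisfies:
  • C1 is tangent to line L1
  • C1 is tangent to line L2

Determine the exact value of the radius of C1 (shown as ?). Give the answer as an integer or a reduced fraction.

1. [C1‖L1]  r_C1² − 324 = 0  ⇒  r_C1 = 18 (r>0 drops 1)
2. [C1‖L2]  r_C1² − 324 = 0  ⇒  r_C1 = 18 (r>0 drops 1)

18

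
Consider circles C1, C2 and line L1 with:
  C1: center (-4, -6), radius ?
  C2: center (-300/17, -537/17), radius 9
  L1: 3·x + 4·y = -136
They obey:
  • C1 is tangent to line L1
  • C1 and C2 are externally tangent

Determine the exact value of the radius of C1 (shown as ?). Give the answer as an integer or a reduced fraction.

1. [C1‖L1]  r_C1² − 400 = 0  ⇒  r_C1 = 20 (r>0 drops 1)
2. [ext C1·C2]  r_C1² + 18r_C1 − 760 = 0  ⇒  r_C1 = 20 (r>0 drops 1)

20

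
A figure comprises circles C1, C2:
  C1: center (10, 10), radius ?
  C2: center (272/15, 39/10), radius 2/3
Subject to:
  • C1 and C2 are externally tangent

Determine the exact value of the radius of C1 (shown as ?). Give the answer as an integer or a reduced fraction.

1. [ext C1·C2]  r_C1² + (4/3)r_C1 − 1235/12 = 0  ⇒  r_C1 = 19/2 (r>0 drops 1)

19/2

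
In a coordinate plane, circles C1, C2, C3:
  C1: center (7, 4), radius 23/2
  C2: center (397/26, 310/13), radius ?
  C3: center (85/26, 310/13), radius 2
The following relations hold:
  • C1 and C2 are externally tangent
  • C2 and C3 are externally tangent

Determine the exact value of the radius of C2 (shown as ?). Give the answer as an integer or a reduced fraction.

1. [ext C1·C2]  r_C2² + 23r_C2 − 330 = 0  ⇒  r_C2 = 10 (r>0 drops 1)
2. [ext C2·C3]  r_C2² + 4r_C2 − 140 = 0  ⇒  r_C2 = 10 (r>0 drops 1)

10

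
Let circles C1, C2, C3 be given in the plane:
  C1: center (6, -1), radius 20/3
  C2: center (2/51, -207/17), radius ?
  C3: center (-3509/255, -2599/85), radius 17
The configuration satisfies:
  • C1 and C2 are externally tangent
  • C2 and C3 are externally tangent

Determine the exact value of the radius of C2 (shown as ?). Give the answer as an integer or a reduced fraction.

1. [ext C1·C2]  r_C2² + (40/3)r_C2 − 116 = 0  ⇒  r_C2 = 6 (r>0 drops 1)
2. [ext C2·C3]  r_C2² + 34r_C2 − 240 = 0  ⇒  r_C2 = 6 (r>0 drops 1)

6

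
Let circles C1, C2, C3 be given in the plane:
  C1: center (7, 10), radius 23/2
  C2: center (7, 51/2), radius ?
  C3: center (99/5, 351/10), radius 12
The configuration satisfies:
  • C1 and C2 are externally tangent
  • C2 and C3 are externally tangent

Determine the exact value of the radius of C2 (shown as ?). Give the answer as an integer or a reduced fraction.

4

1. [ext C1·C2]  r_C2² + 23r_C2 − 108 = 0  ⇒  r_C2 = 4 (r>0 drops 1)
2. [ext C2·C3]  r_C2² + 24r_C2 − 112 = 0  ⇒  r_C2 = 4 (r>0 drops 1)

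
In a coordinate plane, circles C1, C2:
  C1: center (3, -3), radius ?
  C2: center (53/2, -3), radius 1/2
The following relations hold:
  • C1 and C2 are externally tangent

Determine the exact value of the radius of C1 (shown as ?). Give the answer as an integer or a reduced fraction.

23

1. [ext C1·C2]  r_C1² + 1r_C1 − 552 = 0  ⇒  r_C1 = 23 (r>0 drops 1)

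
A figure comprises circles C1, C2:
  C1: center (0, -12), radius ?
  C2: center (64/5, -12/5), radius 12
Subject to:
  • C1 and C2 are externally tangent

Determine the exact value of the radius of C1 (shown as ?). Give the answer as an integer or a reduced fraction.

1. [ext C1·C2]  r_C1² + 24r_C1 − 112 = 0  ⇒  r_C1 = 4 (r>0 drops 1)

4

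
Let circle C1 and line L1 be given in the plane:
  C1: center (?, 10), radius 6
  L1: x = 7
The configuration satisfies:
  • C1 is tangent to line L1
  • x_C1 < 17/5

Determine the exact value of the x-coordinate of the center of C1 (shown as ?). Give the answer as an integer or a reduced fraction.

1. [C1‖L1]  x_C1² − 14x_C1 + 13 = 0  ⇒  x_C1 = 1 or 13
2. given x_C1 < 17/5: keep 1

1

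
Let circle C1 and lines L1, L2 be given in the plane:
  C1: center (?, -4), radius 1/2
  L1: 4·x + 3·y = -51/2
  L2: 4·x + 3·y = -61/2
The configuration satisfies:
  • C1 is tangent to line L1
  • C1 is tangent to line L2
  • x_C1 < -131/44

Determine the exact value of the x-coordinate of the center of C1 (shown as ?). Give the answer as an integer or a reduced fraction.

-4

1. [C1‖L1]  x_C1² + (27/4)x_C1 + 11 = 0  ⇒  x_C1 = -4 or -11/4
2. [C1‖L2]  x_C1² + (37/4)x_C1 + 21 = 0  ⇒  x_C1 = -21/4 or -4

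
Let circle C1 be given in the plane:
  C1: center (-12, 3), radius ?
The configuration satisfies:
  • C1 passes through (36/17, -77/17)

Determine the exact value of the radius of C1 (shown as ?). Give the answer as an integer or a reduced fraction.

16

1. [C1∋P]  r_C1² − 256 = 0  ⇒  r_C1 = 16 (r>0 drops 1)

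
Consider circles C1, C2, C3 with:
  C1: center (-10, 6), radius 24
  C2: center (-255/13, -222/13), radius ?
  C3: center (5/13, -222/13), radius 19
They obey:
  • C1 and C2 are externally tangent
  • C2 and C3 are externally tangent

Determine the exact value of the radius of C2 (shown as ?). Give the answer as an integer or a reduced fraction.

1. [ext C1·C2]  r_C2² + 48r_C2 − 49 = 0  ⇒  r_C2 = 1 (r>0 drops 1)
2. [ext C2·C3]  r_C2² + 38r_C2 − 39 = 0  ⇒  r_C2 = 1 (r>0 drops 1)

1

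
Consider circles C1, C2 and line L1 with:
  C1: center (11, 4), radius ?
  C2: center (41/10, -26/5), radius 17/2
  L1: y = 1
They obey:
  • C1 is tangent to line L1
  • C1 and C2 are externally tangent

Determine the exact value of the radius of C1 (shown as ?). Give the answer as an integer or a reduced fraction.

1. [C1‖L1]  r_C1² − 9 = 0  ⇒  r_C1 = 3 (r>0 drops 1)
2. [ext C1·C2]  r_C1² + 17r_C1 − 60 = 0  ⇒  r_C1 = 3 (r>0 drops 1)

3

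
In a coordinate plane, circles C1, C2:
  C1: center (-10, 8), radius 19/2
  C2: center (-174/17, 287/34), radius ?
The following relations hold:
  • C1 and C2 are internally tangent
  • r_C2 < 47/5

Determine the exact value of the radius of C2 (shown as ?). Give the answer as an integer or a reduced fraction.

1. [int C1,C2]  r_C2² − 19r_C2 + 90 = 0  ⇒  r_C2 = 9 or 10
2. given r_C2 < 47/5: keep 9

9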